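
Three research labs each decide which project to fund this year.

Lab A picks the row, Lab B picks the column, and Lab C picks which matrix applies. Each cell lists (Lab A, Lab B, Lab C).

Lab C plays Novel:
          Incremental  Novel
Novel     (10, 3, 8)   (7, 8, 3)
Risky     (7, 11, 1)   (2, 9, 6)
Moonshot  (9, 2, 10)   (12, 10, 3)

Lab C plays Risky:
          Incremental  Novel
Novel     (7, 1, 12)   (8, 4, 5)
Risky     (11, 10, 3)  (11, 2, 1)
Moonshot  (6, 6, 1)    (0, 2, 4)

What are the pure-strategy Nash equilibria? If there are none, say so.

Pure NE: (Risky, Incremental, Risky)

Lab A against (Incremental, Novel): payoffs 10, 7, 9 → best response Novel.
Lab A against (Incremental, Risky): payoffs 7, 11, 6 → best response Risky.
Lab A against (Novel, Novel): payoffs 7, 2, 12 → best response Moonshot.
Lab A against (Novel, Risky): payoffs 8, 11, 0 → best response Risky.
Lab B against (Novel, Novel): payoffs 3, 8 → best response Novel.
Lab B against (Novel, Risky): payoffs 1, 4 → best response Novel.
Lab B against (Risky, Novel): payoffs 11, 9 → best response Incremental.
Lab B against (Risky, Risky): payoffs 10, 2 → best response Incremental.
Lab B against (Moonshot, Novel): payoffs 2, 10 → best response Novel.
Lab B against (Moonshot, Risky): payoffs 6, 2 → best response Incremental.
Lab C against (Novel, Incremental): payoffs 8, 12 → best response Risky.
Lab C against (Novel, Novel): payoffs 3, 5 → best response Risky.
Lab C against (Risky, Incremental): payoffs 1, 3 → best response Risky.
Lab C against (Risky, Novel): payoffs 6, 1 → best response Novel.
Lab C against (Moonshot, Incremental): payoffs 10, 1 → best response Novel.
Lab C against (Moonshot, Novel): payoffs 3, 4 → best response Risky.
Mutual best responses: (Risky, Incremental, Risky).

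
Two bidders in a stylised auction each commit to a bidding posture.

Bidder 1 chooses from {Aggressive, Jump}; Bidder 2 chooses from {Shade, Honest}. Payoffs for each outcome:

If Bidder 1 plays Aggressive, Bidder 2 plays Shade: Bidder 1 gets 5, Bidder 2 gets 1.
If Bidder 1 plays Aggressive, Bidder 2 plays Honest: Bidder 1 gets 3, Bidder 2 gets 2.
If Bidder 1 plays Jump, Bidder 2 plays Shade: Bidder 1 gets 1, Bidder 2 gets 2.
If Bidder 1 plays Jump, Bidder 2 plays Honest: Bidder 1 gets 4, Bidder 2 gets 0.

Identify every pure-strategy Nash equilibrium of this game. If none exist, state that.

No pure-strategy Nash equilibrium.

(Aggressive, Shade): Bidder 2 can switch to Honest (1 → 2). Not NE.
(Aggressive, Honest): Bidder 1 can switch to Jump (3 → 4). Not NE.
(Jump, Shade): Bidder 1 can switch to Aggressive (1 → 5). Not NE.
(Jump, Honest): Bidder 2 can switch to Shade (0 → 2). Not NE.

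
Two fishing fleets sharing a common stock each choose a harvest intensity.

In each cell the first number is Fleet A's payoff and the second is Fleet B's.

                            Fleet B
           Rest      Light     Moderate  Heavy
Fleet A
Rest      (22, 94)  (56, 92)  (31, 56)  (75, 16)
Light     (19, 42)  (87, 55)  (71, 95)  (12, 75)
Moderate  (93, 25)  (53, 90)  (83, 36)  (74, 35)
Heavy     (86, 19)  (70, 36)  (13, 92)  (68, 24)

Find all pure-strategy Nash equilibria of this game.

No pure-strategy Nash equilibrium.

Check each profile: it is a Nash equilibrium iff no player can strictly gain by switching unilaterally.
(Rest, Rest): Fleet A can switch to Moderate (22 → 93). Not NE.
(Rest, Light): Fleet A can switch to Light (56 → 87). Not NE.
(Rest, Moderate): Fleet A can switch to Light (31 → 71). Not NE.
(Rest, Heavy): Fleet B can switch to Rest (16 → 94). Not NE.
(Light, Rest): Fleet A can switch to Rest (19 → 22). Not NE.
(Light, Light): Fleet B can switch to Moderate (55 → 95). Not NE.
(Light, Moderate): Fleet A can switch to Moderate (71 → 83). Not NE.
(Light, Heavy): Fleet A can switch to Rest (12 → 75). Not NE.
(Moderate, Rest): Fleet B can switch to Light (25 → 90). Not NE.
(Moderate, Light): Fleet A can switch to Rest (53 → 56). Not NE.
(The remaining 6 profiles each have a profitable deviation by the same check.)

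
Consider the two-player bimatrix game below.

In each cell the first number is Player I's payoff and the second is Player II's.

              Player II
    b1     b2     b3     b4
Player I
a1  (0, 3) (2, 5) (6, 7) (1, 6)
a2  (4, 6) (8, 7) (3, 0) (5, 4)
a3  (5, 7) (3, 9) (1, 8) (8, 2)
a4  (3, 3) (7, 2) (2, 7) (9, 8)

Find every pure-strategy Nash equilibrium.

The pure Nash equilibria are (a1, b3), (a2, b2), (a4, b4).

For each player, find the best response to each opponent profile; mutual best responses are the pure NE.
Player I against b1: payoffs 0, 4, 5, 3 → best response a3.
Player I against b2: payoffs 2, 8, 3, 7 → best response a2.
Player I against b3: payoffs 6, 3, 1, 2 → best response a1.
Player I against b4: payoffs 1, 5, 8, 9 → best response a4.
Player II against a1: payoffs 3, 5, 7, 6 → best response b3.
Player II against a2: payoffs 6, 7, 0, 4 → best response b2.
Player II against a3: payoffs 7, 9, 8, 2 → best response b2.
Player II against a4: payoffs 3, 2, 7, 8 → best response b4.
Mutual best responses: (a1, b3); (a2, b2); (a4, b4).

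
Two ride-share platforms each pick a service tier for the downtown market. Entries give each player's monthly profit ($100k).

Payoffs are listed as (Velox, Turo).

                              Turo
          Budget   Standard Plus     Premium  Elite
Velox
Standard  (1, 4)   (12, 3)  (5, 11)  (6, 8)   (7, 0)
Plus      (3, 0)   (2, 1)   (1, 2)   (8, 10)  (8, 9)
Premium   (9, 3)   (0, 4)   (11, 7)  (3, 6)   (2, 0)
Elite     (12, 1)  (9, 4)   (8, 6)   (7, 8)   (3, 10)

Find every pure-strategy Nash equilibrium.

(Standard, Budget): Velox can switch to Plus (1 → 3). Not NE.
(Standard, Standard): Turo can switch to Budget (3 → 4). Not NE.
(Standard, Plus): Velox can switch to Premium (5 → 11). Not NE.
(Standard, Premium): Velox can switch to Plus (6 → 8). Not NE.
(Standard, Elite): Velox can switch to Plus (7 → 8). Not NE.
(Plus, Budget): Velox can switch to Premium (3 → 9). Not NE.
(Plus, Standard): Velox can switch to Standard (2 → 12). Not NE.
(Plus, Plus): Velox can switch to Standard (1 → 5). Not NE.
(Plus, Premium): Velox gets 8, best alternative 7; Turo gets 10, best alternative 9. No profitable deviation — NE.
(Premium, Plus): Velox gets 11, best alternative 8; Turo gets 7, best alternative 6. No profitable deviation — NE.
(The remaining 10 profiles each have a profitable deviation by the same check.)

The pure Nash equilibria are (Plus, Premium) and (Premium, Plus).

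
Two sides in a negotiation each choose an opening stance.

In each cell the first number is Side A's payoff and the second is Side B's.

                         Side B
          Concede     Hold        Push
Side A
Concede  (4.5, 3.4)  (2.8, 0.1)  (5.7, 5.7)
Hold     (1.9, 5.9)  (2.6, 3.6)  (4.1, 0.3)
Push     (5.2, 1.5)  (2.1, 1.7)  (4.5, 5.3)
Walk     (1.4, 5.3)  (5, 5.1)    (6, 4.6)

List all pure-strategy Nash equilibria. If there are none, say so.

This game has no pure Nash equilibrium.

Side A against Concede: payoffs 4.5, 1.9, 5.2, 1.4 → best response Push.
Side A against Hold: payoffs 2.8, 2.6, 2.1, 5 → best response Walk.
Side A against Push: payoffs 5.7, 4.1, 4.5, 6 → best response Walk.
Side B against Concede: payoffs 3.4, 0.1, 5.7 → best response Push.
Side B against Hold: payoffs 5.9, 3.6, 0.3 → best response Concede.
Side B against Push: payoffs 1.5, 1.7, 5.3 → best response Push.
Side B against Walk: payoffs 5.3, 5.1, 4.6 → best response Concede.
No profile is a mutual best response for all players.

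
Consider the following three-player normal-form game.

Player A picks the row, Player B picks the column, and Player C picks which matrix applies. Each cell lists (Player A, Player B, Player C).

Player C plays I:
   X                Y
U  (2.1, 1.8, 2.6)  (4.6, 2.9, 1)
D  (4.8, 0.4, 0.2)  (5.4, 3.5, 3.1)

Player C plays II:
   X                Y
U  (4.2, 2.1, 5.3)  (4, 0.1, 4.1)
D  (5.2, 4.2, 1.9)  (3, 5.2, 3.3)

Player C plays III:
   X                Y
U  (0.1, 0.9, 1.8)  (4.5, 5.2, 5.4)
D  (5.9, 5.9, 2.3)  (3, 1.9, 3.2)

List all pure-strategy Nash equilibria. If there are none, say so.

(U, X, I): Player A can switch to D (2.1 → 4.8). Not NE.
(U, X, II): Player A can switch to D (4.2 → 5.2). Not NE.
(U, X, III): Player A can switch to D (0.1 → 5.9). Not NE.
(U, Y, I): Player A can switch to D (4.6 → 5.4). Not NE.
(U, Y, II): Player B can switch to X (0.1 → 2.1). Not NE.
(U, Y, III): Player A gets 4.5, best alternative 3; Player B gets 5.2, best alternative 0.9; Player C gets 5.4, best alternative 4.1. No profitable deviation — NE.
(D, X, I): Player B can switch to Y (0.4 → 3.5). Not NE.
(D, X, II): Player B can switch to Y (4.2 → 5.2). Not NE.
(D, X, III): Player A gets 5.9, best alternative 0.1; Player B gets 5.9, best alternative 1.9; Player C gets 2.3, best alternative 1.9. No profitable deviation — NE.
(D, Y, I): Player C can switch to II (3.1 → 3.3). Not NE.
(D, Y, II): Player A can switch to U (3 → 4). Not NE.
(D, Y, III): Player A can switch to U (3 → 4.5). Not NE.

The pure Nash equilibria are (U, Y, III), (D, X, III).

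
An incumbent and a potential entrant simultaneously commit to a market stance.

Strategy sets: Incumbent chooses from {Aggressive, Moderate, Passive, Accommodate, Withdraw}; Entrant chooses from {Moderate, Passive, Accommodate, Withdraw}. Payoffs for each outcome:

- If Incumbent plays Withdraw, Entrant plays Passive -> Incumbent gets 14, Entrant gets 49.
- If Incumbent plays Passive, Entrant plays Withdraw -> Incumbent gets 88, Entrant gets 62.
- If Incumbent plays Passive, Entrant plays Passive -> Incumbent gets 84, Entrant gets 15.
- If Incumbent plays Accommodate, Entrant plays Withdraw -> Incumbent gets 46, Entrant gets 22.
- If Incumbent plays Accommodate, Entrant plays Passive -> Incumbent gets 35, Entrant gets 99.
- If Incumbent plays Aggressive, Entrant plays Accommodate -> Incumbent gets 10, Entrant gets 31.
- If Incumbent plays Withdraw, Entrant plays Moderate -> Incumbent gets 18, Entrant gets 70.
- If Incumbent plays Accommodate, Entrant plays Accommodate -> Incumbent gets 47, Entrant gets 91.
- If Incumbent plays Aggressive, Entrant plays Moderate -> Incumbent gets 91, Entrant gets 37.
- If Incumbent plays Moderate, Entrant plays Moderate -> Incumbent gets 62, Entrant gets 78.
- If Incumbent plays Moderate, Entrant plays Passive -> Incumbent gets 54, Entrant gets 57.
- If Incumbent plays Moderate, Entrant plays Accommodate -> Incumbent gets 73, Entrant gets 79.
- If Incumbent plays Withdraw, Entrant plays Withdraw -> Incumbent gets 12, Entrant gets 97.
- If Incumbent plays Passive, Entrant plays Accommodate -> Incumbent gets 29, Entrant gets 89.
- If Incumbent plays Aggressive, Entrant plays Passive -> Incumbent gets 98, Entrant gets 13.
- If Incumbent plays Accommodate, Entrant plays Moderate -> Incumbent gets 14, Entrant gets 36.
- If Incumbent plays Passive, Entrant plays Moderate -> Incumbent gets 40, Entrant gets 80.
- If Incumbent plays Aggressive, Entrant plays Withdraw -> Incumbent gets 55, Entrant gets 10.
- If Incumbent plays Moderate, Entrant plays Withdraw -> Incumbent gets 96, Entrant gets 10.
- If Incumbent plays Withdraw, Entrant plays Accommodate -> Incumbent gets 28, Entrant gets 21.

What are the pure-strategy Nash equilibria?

Incumbent against Moderate: payoffs 91, 62, 40, 14, 18 → best response Aggressive.
Incumbent against Passive: payoffs 98, 54, 84, 35, 14 → best response Aggressive.
Incumbent against Accommodate: payoffs 10, 73, 29, 47, 28 → best response Moderate.
Incumbent against Withdraw: payoffs 55, 96, 88, 46, 12 → best response Moderate.
Entrant against Aggressive: payoffs 37, 13, 31, 10 → best response Moderate.
Entrant against Moderate: payoffs 78, 57, 79, 10 → best response Accommodate.
Entrant against Passive: payoffs 80, 15, 89, 62 → best response Accommodate.
Entrant against Accommodate: payoffs 36, 99, 91, 22 → best response Passive.
Entrant against Withdraw: payoffs 70, 49, 21, 97 → best response Withdraw.
Mutual best responses: (Aggressive, Moderate); (Moderate, Accommodate).

The pure Nash equilibria are (Aggressive, Moderate), (Moderate, Accommodate).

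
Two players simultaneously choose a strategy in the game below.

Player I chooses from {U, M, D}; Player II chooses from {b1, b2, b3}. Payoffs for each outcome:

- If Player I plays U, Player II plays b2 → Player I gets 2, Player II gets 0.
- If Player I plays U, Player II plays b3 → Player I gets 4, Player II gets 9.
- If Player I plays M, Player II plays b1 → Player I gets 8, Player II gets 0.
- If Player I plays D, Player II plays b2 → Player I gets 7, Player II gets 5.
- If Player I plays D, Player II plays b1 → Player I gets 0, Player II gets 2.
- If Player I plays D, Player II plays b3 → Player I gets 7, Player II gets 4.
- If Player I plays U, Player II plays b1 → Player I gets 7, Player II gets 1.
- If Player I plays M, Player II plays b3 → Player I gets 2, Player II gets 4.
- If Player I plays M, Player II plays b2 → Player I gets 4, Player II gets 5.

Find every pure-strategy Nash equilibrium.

The unique pure-strategy Nash equilibrium is (D, b2).

For each strategy profile, look for a profitable unilateral deviation.
(U, b1): Player I can switch to M (7 → 8). Not NE.
(U, b2): Player I can switch to M (2 → 4). Not NE.
(U, b3): Player I can switch to D (4 → 7). Not NE.
(M, b1): Player II can switch to b2 (0 → 5). Not NE.
(M, b2): Player I can switch to D (4 → 7). Not NE.
(M, b3): Player I can switch to U (2 → 4). Not NE.
(D, b1): Player I can switch to U (0 → 7). Not NE.
(D, b2): Player I gets 7, best alternative 4; Player II gets 5, best alternative 4. No profitable deviation — NE.
(D, b3): Player II can switch to b2 (4 → 5). Not NE.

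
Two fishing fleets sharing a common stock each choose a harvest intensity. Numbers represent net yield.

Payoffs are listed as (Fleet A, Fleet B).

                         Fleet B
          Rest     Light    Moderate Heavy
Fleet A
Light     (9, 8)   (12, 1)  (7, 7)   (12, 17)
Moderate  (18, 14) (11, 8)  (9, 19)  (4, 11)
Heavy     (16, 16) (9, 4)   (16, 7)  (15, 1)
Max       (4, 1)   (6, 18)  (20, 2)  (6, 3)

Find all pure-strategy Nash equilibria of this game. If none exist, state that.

none

Mark each player's best response to every combination of opponents' strategies; a profile where every player is best-responding is a pure Nash equilibrium.
Fleet A against Rest: payoffs 9, 18, 16, 4 → best response Moderate.
Fleet A against Light: payoffs 12, 11, 9, 6 → best response Light.
Fleet A against Moderate: payoffs 7, 9, 16, 20 → best response Max.
Fleet A against Heavy: payoffs 12, 4, 15, 6 → best response Heavy.
Fleet B against Light: payoffs 8, 1, 7, 17 → best response Heavy.
Fleet B against Moderate: payoffs 14, 8, 19, 11 → best response Moderate.
Fleet B against Heavy: payoffs 16, 4, 7, 1 → best response Rest.
Fleet B against Max: payoffs 1, 18, 2, 3 → best response Light.
No profile is a mutual best response for all players.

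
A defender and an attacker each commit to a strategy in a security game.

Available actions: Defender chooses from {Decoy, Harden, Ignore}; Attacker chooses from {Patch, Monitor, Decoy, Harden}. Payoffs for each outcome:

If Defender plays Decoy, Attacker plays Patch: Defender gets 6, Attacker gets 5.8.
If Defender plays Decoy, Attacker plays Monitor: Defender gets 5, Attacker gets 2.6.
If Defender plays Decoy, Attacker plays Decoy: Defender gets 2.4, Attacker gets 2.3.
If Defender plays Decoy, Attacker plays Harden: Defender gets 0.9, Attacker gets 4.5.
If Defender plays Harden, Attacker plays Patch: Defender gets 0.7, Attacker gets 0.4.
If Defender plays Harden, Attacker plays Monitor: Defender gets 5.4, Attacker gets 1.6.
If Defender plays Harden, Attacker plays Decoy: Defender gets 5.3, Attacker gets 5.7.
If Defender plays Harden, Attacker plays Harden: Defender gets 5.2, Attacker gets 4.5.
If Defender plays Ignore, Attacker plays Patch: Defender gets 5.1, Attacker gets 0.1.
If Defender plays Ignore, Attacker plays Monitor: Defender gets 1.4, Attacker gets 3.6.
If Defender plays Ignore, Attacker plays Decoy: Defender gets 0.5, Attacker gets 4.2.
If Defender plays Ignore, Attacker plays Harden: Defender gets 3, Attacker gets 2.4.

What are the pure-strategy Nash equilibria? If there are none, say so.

(Decoy, Patch): Defender gets 6, best alternative 5.1; Attacker gets 5.8, best alternative 4.5. No profitable deviation — NE.
(Decoy, Monitor): Defender can switch to Harden (5 → 5.4). Not NE.
(Decoy, Decoy): Defender can switch to Harden (2.4 → 5.3). Not NE.
(Decoy, Harden): Defender can switch to Harden (0.9 → 5.2). Not NE.
(Harden, Patch): Defender can switch to Decoy (0.7 → 6). Not NE.
(Harden, Monitor): Attacker can switch to Decoy (1.6 → 5.7). Not NE.
(Harden, Decoy): Defender gets 5.3, best alternative 2.4; Attacker gets 5.7, best alternative 4.5. No profitable deviation — NE.
(Harden, Harden): Attacker can switch to Decoy (4.5 → 5.7). Not NE.
(Ignore, Patch): Defender can switch to Decoy (5.1 → 6). Not NE.
(Ignore, Monitor): Defender can switch to Decoy (1.4 → 5). Not NE.
(Ignore, Decoy): Defender can switch to Decoy (0.5 → 2.4). Not NE.
(Ignore, Harden): Defender can switch to Harden (3 → 5.2). Not NE.

(Decoy, Patch) and (Harden, Decoy)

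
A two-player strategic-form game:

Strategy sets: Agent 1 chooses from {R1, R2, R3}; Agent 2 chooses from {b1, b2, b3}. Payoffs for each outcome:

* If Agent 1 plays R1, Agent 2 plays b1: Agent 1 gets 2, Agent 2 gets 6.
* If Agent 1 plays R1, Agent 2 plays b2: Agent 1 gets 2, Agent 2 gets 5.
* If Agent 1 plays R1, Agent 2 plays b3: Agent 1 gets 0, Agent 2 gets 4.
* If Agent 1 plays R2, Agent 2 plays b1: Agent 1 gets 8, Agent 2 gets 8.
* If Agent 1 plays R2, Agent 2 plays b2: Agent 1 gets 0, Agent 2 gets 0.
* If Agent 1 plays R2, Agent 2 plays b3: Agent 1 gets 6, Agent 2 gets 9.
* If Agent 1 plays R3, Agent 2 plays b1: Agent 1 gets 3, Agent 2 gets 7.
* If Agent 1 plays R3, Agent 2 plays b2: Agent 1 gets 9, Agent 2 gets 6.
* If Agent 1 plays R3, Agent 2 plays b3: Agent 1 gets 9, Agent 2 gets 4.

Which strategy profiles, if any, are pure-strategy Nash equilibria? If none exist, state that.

There is no pure-strategy Nash equilibrium.

For each strategy profile, look for a profitable unilateral deviation.
(R1, b1): Agent 1 can switch to R2 (2 → 8). Not NE.
(R1, b2): Agent 1 can switch to R3 (2 → 9). Not NE.
(R1, b3): Agent 1 can switch to R2 (0 → 6). Not NE.
(R2, b1): Agent 2 can switch to b3 (8 → 9). Not NE.
(R2, b2): Agent 1 can switch to R1 (0 → 2). Not NE.
(R2, b3): Agent 1 can switch to R3 (6 → 9). Not NE.
(R3, b1): Agent 1 can switch to R2 (3 → 8). Not NE.
(R3, b2): Agent 2 can switch to b1 (6 → 7). Not NE.
(R3, b3): Agent 2 can switch to b1 (4 → 7). Not NE.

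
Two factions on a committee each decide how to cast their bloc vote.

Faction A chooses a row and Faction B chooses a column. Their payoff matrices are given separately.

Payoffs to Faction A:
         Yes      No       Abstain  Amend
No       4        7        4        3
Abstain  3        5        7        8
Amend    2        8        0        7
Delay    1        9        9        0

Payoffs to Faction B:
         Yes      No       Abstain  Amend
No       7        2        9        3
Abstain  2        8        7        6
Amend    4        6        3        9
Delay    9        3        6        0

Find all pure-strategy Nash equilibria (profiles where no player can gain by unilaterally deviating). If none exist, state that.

This game has no pure Nash equilibrium.

Faction A against Yes: payoffs 4, 3, 2, 1 → best response No.
Faction A against No: payoffs 7, 5, 8, 9 → best response Delay.
Faction A against Abstain: payoffs 4, 7, 0, 9 → best response Delay.
Faction A against Amend: payoffs 3, 8, 7, 0 → best response Abstain.
Faction B against No: payoffs 7, 2, 9, 3 → best response Abstain.
Faction B against Abstain: payoffs 2, 8, 7, 6 → best response No.
Faction B against Amend: payoffs 4, 6, 3, 9 → best response Amend.
Faction B against Delay: payoffs 9, 3, 6, 0 → best response Yes.
No profile is a mutual best response for all players.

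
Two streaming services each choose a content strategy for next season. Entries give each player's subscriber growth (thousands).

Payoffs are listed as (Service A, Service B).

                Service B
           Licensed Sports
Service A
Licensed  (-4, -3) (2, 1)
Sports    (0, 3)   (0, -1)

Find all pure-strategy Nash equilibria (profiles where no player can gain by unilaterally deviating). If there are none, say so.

(Licensed, Sports) and (Sports, Licensed)

For each strategy profile, look for a profitable unilateral deviation.
(Licensed, Licensed): Service A can switch to Sports (-4 → 0). Not NE.
(Licensed, Sports): Service A gets 2, best alternative 0; Service B gets 1, best alternative -3. No profitable deviation — NE.
(Sports, Licensed): Service A gets 0, best alternative -4; Service B gets 3, best alternative -1. No profitable deviation — NE.
(Sports, Sports): Service A can switch to Licensed (0 → 2). Not NE.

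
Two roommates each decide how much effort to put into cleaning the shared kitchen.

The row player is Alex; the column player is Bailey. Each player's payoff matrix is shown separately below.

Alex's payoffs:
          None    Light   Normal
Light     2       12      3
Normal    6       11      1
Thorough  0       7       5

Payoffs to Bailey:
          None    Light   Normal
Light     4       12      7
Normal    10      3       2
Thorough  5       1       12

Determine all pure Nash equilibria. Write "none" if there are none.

(Light, Light); (Normal, None); (Thorough, Normal)

Mark each player's best response to every combination of opponents' strategies; a profile where every player is best-responding is a pure Nash equilibrium.
Alex against None: payoffs 2, 6, 0 → best response Normal.
Alex against Light: payoffs 12, 11, 7 → best response Light.
Alex against Normal: payoffs 3, 1, 5 → best response Thorough.
Bailey against Light: payoffs 4, 12, 7 → best response Light.
Bailey against Normal: payoffs 10, 3, 2 → best response None.
Bailey against Thorough: payoffs 5, 1, 12 → best response Normal.
Mutual best responses: (Light, Light); (Normal, None); (Thorough, Normal).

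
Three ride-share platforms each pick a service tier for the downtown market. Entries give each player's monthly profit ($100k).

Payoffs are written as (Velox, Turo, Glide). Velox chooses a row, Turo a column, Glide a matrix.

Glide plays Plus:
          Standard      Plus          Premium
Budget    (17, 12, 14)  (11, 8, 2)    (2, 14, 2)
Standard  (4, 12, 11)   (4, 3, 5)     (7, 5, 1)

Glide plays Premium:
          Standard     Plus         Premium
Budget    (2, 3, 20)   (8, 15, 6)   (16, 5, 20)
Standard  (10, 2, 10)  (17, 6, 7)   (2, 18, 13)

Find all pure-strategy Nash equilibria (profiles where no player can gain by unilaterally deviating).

none

(Budget, Standard, Plus): Turo can switch to Premium (12 → 14). Not NE.
(Budget, Standard, Premium): Velox can switch to Standard (2 → 10). Not NE.
(Budget, Plus, Plus): Turo can switch to Standard (8 → 12). Not NE.
(Budget, Plus, Premium): Velox can switch to Standard (8 → 17). Not NE.
(Budget, Premium, Plus): Velox can switch to Standard (2 → 7). Not NE.
(Budget, Premium, Premium): Turo can switch to Plus (5 → 15). Not NE.
(Standard, Standard, Plus): Velox can switch to Budget (4 → 17). Not NE.
(Standard, Standard, Premium): Turo can switch to Plus (2 → 6). Not NE.
(Standard, Plus, Plus): Velox can switch to Budget (4 → 11). Not NE.
(Standard, Plus, Premium): Turo can switch to Premium (6 → 18). Not NE.
(The remaining 2 profiles each have a profitable deviation by the same check.)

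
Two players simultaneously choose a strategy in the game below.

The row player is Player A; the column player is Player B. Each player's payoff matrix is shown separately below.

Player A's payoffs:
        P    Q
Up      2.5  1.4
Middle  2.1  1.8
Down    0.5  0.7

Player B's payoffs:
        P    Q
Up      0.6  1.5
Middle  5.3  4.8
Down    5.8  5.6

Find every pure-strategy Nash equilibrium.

Player A against P: payoffs 2.5, 2.1, 0.5 → best response Up.
Player A against Q: payoffs 1.4, 1.8, 0.7 → best response Middle.
Player B against Up: payoffs 0.6, 1.5 → best response Q.
Player B against Middle: payoffs 5.3, 4.8 → best response P.
Player B against Down: payoffs 5.8, 5.6 → best response P.
No profile is a mutual best response for all players.

none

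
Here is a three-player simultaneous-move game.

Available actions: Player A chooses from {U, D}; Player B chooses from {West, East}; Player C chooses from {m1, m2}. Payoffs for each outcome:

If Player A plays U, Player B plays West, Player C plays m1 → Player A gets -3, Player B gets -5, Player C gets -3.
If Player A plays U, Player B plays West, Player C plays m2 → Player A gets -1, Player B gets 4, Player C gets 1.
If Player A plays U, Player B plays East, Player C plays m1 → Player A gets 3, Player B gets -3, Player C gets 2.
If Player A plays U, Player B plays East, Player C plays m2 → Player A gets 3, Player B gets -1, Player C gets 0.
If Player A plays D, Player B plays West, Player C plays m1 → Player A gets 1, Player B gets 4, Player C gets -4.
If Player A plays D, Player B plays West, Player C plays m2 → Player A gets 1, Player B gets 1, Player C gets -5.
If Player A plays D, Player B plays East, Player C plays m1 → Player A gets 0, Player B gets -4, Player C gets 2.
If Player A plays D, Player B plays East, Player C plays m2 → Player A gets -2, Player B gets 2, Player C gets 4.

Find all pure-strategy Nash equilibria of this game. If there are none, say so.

The pure Nash equilibria are (U, East, m1); (D, West, m1).

(U, West, m1): Player A can switch to D (-3 → 1). Not NE.
(U, West, m2): Player A can switch to D (-1 → 1). Not NE.
(U, East, m1): Player A gets 3, best alternative 0; Player B gets -3, best alternative -5; Player C gets 2, best alternative 0. No profitable deviation — NE.
(U, East, m2): Player B can switch to West (-1 → 4). Not NE.
(D, West, m1): Player A gets 1, best alternative -3; Player B gets 4, best alternative -4; Player C gets -4, best alternative -5. No profitable deviation — NE.
(D, West, m2): Player B can switch to East (1 → 2). Not NE.
(D, East, m1): Player A can switch to U (0 → 3). Not NE.
(D, East, m2): Player A can switch to U (-2 → 3). Not NE.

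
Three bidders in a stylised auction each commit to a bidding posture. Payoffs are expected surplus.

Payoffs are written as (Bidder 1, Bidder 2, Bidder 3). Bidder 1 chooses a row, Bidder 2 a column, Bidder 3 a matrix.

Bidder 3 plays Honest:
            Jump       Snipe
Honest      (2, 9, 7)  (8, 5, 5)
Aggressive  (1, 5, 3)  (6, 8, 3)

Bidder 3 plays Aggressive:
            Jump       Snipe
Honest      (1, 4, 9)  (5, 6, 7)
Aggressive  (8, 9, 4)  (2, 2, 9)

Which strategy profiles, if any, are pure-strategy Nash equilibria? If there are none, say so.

Mark each player's best response to every combination of opponents' strategies; a profile where every player is best-responding is a pure Nash equilibrium.
Bidder 1 against (Jump, Honest): payoffs 2, 1 → best response Honest.
Bidder 1 against (Jump, Aggressive): payoffs 1, 8 → best response Aggressive.
Bidder 1 against (Snipe, Honest): payoffs 8, 6 → best response Honest.
Bidder 1 against (Snipe, Aggressive): payoffs 5, 2 → best response Honest.
Bidder 2 against (Honest, Honest): payoffs 9, 5 → best response Jump.
Bidder 2 against (Honest, Aggressive): payoffs 4, 6 → best response Snipe.
Bidder 2 against (Aggressive, Honest): payoffs 5, 8 → best response Snipe.
Bidder 2 against (Aggressive, Aggressive): payoffs 9, 2 → best response Jump.
Bidder 3 against (Honest, Jump): payoffs 7, 9 → best response Aggressive.
Bidder 3 against (Honest, Snipe): payoffs 5, 7 → best response Aggressive.
Bidder 3 against (Aggressive, Jump): payoffs 3, 4 → best response Aggressive.
Bidder 3 against (Aggressive, Snipe): payoffs 3, 9 → best response Aggressive.
Mutual best responses: (Honest, Snipe, Aggressive); (Aggressive, Jump, Aggressive).

Pure-strategy Nash equilibria: (Honest, Snipe, Aggressive) and (Aggressive, Jump, Aggressive)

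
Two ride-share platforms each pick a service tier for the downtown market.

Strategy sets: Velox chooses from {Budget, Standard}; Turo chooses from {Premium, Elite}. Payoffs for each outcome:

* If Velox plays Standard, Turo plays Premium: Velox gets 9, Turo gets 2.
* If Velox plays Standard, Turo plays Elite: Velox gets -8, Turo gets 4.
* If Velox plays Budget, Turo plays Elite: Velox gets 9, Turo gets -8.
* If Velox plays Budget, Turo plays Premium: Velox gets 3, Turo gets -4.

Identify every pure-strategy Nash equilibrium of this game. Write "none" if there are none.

No pure-strategy Nash equilibrium.

(Budget, Premium): Velox can switch to Standard (3 → 9). Not NE.
(Budget, Elite): Turo can switch to Premium (-8 → -4). Not NE.
(Standard, Premium): Turo can switch to Elite (2 → 4). Not NE.
(Standard, Elite): Velox can switch to Budget (-8 → 9). Not NE.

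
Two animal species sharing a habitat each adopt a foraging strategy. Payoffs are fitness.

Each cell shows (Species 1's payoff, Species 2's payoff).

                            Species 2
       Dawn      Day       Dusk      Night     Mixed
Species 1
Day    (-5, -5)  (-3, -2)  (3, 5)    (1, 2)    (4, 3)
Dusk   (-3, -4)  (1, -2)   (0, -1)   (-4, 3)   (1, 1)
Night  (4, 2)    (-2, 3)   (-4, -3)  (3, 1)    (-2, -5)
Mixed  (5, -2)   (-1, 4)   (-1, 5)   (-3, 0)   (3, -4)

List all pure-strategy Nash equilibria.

Species 1 against Dawn: payoffs -5, -3, 4, 5 → best response Mixed.
Species 1 against Day: payoffs -3, 1, -2, -1 → best response Dusk.
Species 1 against Dusk: payoffs 3, 0, -4, -1 → best response Day.
Species 1 against Night: payoffs 1, -4, 3, -3 → best response Night.
Species 1 against Mixed: payoffs 4, 1, -2, 3 → best response Day.
Species 2 against Day: payoffs -5, -2, 5, 2, 3 → best response Dusk.
Species 2 against Dusk: payoffs -4, -2, -1, 3, 1 → best response Night.
Species 2 against Night: payoffs 2, 3, -3, 1, -5 → best response Day.
Species 2 against Mixed: payoffs -2, 4, 5, 0, -4 → best response Dusk.
Mutual best responses: (Day, Dusk).

Pure NE: (Day, Dusk)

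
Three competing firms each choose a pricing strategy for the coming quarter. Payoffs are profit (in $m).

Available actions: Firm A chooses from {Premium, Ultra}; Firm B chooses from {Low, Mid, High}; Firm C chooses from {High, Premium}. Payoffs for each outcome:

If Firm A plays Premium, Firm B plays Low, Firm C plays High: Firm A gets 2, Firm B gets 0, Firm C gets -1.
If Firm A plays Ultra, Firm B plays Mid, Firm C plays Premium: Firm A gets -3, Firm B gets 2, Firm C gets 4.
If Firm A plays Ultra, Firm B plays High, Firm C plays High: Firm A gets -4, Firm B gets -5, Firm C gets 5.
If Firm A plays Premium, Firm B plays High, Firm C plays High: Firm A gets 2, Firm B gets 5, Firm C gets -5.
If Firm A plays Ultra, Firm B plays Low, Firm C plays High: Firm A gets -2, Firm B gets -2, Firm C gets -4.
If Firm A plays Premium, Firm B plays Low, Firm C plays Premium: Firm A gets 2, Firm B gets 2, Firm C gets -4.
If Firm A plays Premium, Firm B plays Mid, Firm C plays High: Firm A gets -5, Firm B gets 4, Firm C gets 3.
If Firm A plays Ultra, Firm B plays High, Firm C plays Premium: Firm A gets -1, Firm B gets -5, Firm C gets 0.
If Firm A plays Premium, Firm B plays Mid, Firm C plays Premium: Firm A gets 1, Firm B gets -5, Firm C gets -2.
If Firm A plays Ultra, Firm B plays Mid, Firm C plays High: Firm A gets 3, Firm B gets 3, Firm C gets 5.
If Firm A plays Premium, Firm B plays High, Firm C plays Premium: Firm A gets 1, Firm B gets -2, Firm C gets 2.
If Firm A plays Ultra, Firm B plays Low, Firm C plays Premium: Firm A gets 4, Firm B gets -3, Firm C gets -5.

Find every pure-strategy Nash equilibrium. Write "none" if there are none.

Firm A against (Low, High): payoffs 2, -2 → best response Premium.
Firm A against (Low, Premium): payoffs 2, 4 → best response Ultra.
Firm A against (Mid, High): payoffs -5, 3 → best response Ultra.
Firm A against (Mid, Premium): payoffs 1, -3 → best response Premium.
Firm A against (High, High): payoffs 2, -4 → best response Premium.
Firm A against (High, Premium): payoffs 1, -1 → best response Premium.
Firm B against (Premium, High): payoffs 0, 4, 5 → best response High.
Firm B against (Premium, Premium): payoffs 2, -5, -2 → best response Low.
Firm B against (Ultra, High): payoffs -2, 3, -5 → best response Mid.
Firm B against (Ultra, Premium): payoffs -3, 2, -5 → best response Mid.
Firm C against (Premium, Low): payoffs -1, -4 → best response High.
Firm C against (Premium, Mid): payoffs 3, -2 → best response High.
Firm C against (Premium, High): payoffs -5, 2 → best response Premium.
Firm C against (Ultra, Low): payoffs -4, -5 → best response High.
Firm C against (Ultra, Mid): payoffs 5, 4 → best response High.
Firm C against (Ultra, High): payoffs 5, 0 → best response High.
Mutual best responses: (Ultra, Mid, High).

(Ultra, Mid, High)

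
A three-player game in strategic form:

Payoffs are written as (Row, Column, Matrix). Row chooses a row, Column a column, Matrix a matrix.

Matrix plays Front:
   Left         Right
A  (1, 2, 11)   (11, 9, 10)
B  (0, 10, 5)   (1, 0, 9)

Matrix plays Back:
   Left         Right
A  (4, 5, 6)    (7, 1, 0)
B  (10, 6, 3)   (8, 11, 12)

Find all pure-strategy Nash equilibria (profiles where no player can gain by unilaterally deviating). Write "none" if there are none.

Row against (Left, Front): payoffs 1, 0 → best response A.
Row against (Left, Back): payoffs 4, 10 → best response B.
Row against (Right, Front): payoffs 11, 1 → best response A.
Row against (Right, Back): payoffs 7, 8 → best response B.
Column against (A, Front): payoffs 2, 9 → best response Right.
Column against (A, Back): payoffs 5, 1 → best response Left.
Column against (B, Front): payoffs 10, 0 → best response Left.
Column against (B, Back): payoffs 6, 11 → best response Right.
Matrix against (A, Left): payoffs 11, 6 → best response Front.
Matrix against (A, Right): payoffs 10, 0 → best response Front.
Matrix against (B, Left): payoffs 5, 3 → best response Front.
Matrix against (B, Right): payoffs 9, 12 → best response Back.
Mutual best responses: (A, Right, Front); (B, Right, Back).

Pure-strategy Nash equilibria: (A, Right, Front); (B, Right, Back)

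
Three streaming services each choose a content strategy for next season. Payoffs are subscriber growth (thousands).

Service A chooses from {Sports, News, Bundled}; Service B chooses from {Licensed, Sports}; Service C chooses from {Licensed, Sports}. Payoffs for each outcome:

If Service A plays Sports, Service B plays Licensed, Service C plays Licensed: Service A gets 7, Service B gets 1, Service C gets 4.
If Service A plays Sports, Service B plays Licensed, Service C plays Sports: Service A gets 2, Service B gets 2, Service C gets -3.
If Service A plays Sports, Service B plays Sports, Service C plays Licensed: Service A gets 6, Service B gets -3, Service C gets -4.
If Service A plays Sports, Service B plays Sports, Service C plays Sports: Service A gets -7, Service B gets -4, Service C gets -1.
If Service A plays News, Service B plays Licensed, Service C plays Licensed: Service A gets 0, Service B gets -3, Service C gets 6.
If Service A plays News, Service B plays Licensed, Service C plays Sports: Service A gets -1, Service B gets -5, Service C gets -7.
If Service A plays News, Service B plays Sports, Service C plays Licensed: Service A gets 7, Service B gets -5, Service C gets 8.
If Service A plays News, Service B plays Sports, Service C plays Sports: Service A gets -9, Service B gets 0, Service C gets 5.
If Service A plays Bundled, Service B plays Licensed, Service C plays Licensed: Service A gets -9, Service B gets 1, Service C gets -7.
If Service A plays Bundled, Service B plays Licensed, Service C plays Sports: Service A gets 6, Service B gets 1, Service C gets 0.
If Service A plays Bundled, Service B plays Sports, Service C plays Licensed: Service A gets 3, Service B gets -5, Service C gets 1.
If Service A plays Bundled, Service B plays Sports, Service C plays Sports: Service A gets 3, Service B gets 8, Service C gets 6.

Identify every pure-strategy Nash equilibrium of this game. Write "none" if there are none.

(Sports, Licensed, Licensed): Service A gets 7, best alternative 0; Service B gets 1, best alternative -3; Service C gets 4, best alternative -3. No profitable deviation — NE.
(Sports, Licensed, Sports): Service A can switch to Bundled (2 → 6). Not NE.
(Sports, Sports, Licensed): Service A can switch to News (6 → 7). Not NE.
(Sports, Sports, Sports): Service A can switch to Bundled (-7 → 3). Not NE.
(News, Licensed, Licensed): Service A can switch to Sports (0 → 7). Not NE.
(News, Licensed, Sports): Service A can switch to Sports (-1 → 2). Not NE.
(News, Sports, Licensed): Service B can switch to Licensed (-5 → -3). Not NE.
(News, Sports, Sports): Service A can switch to Sports (-9 → -7). Not NE.
(Bundled, Licensed, Licensed): Service A can switch to Sports (-9 → 7). Not NE.
(Bundled, Sports, Sports): Service A gets 3, best alternative -7; Service B gets 8, best alternative 1; Service C gets 6, best alternative 1. No profitable deviation — NE.
(The remaining 2 profiles each have a profitable deviation by the same check.)

(Sports, Licensed, Licensed) and (Bundled, Sports, Sports)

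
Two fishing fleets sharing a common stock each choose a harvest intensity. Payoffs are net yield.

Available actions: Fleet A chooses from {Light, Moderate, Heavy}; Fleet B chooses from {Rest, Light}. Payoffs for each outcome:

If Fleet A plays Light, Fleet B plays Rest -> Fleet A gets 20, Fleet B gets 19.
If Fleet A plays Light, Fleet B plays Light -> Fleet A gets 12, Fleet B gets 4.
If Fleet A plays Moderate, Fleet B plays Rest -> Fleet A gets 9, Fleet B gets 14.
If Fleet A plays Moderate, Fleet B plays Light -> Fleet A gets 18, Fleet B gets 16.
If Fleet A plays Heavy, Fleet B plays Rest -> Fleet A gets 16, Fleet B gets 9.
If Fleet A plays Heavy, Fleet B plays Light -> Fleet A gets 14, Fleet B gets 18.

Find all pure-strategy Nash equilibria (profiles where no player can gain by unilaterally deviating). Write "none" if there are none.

(Light, Rest): Fleet A gets 20, best alternative 16; Fleet B gets 19, best alternative 4. No profitable deviation — NE.
(Light, Light): Fleet A can switch to Moderate (12 → 18). Not NE.
(Moderate, Rest): Fleet A can switch to Light (9 → 20). Not NE.
(Moderate, Light): Fleet A gets 18, best alternative 14; Fleet B gets 16, best alternative 14. No profitable deviation — NE.
(Heavy, Rest): Fleet A can switch to Light (16 → 20). Not NE.
(Heavy, Light): Fleet A can switch to Moderate (14 → 18). Not NE.

(Light, Rest); (Moderate, Light)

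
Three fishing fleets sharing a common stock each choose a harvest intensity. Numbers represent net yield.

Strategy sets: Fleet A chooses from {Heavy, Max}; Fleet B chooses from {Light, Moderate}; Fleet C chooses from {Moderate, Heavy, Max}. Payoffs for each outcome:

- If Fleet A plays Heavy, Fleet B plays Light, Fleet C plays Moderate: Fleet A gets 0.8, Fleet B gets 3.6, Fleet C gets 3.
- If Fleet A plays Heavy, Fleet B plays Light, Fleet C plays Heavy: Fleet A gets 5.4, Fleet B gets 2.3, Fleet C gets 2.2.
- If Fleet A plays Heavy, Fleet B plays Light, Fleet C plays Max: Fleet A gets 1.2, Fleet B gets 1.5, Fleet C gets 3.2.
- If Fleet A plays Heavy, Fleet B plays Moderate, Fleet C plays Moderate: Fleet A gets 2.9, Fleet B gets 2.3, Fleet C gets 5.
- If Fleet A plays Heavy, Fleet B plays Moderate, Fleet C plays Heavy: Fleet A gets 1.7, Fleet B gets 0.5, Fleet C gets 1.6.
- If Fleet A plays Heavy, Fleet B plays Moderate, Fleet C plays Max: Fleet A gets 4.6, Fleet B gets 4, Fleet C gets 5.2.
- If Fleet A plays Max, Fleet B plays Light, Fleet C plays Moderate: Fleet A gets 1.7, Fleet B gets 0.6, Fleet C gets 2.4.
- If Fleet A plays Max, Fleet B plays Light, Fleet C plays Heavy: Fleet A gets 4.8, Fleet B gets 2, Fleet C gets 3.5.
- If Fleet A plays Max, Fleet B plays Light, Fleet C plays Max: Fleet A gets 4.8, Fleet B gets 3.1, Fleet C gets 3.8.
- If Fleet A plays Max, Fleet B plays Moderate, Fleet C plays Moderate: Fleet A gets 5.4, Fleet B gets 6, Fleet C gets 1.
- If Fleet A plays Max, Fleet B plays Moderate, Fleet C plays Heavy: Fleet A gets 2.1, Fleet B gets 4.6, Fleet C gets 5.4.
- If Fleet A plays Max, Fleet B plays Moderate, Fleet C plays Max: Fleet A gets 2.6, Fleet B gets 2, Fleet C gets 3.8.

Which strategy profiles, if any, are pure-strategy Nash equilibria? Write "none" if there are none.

The pure Nash equilibria are (Heavy, Moderate, Max) and (Max, Light, Max) and (Max, Moderate, Heavy).

Check each profile: it is a Nash equilibrium iff no player can strictly gain by switching unilaterally.
(Heavy, Light, Moderate): Fleet A can switch to Max (0.8 → 1.7). Not NE.
(Heavy, Light, Heavy): Fleet C can switch to Moderate (2.2 → 3). Not NE.
(Heavy, Light, Max): Fleet A can switch to Max (1.2 → 4.8). Not NE.
(Heavy, Moderate, Moderate): Fleet A can switch to Max (2.9 → 5.4). Not NE.
(Heavy, Moderate, Heavy): Fleet A can switch to Max (1.7 → 2.1). Not NE.
(Heavy, Moderate, Max): Fleet A gets 4.6, best alternative 2.6; Fleet B gets 4, best alternative 1.5; Fleet C gets 5.2, best alternative 5. No profitable deviation — NE.
(Max, Light, Moderate): Fleet B can switch to Moderate (0.6 → 6). Not NE.
(Max, Light, Max): Fleet A gets 4.8, best alternative 1.2; Fleet B gets 3.1, best alternative 2; Fleet C gets 3.8, best alternative 3.5. No profitable deviation — NE.
(Max, Moderate, Heavy): Fleet A gets 2.1, best alternative 1.7; Fleet B gets 4.6, best alternative 2; Fleet C gets 5.4, best alternative 3.8. No profitable deviation — NE.
(The remaining 3 profiles each have a profitable deviation by the same check.)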